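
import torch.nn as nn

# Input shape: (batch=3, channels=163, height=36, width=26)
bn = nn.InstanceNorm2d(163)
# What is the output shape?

Input shape: (3, 163, 36, 26)
Output shape: (3, 163, 36, 26)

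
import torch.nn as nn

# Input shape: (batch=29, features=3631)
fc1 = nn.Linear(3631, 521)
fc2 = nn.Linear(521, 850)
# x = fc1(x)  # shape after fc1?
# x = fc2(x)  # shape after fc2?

Input shape: (29, 3631)
  -> after fc1: (29, 521)
Output shape: (29, 850)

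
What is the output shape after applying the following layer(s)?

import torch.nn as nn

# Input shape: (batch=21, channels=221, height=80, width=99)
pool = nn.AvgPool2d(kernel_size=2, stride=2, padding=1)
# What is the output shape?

Input shape: (21, 221, 80, 99)
Output shape: (21, 221, 41, 50)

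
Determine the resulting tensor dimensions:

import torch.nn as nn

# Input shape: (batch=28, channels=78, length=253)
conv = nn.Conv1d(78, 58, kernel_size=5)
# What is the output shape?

Input shape: (28, 78, 253)
Output shape: (28, 58, 249)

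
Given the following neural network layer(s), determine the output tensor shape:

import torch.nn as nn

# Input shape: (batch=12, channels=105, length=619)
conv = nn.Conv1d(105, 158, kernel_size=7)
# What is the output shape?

Input shape: (12, 105, 619)
Output shape: (12, 158, 613)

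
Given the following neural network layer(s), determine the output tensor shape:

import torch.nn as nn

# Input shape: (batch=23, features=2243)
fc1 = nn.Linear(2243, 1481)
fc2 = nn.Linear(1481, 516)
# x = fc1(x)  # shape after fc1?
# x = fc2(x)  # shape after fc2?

Input shape: (23, 2243)
  -> after fc1: (23, 1481)
Output shape: (23, 516)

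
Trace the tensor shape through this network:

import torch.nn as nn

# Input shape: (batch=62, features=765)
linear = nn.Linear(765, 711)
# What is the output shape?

Input shape: (62, 765)
Output shape: (62, 711)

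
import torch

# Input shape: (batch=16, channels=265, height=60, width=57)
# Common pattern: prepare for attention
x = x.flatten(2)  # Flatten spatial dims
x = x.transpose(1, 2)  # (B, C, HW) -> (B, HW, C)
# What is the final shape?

Input shape: (16, 265, 60, 57)
  -> after flatten(2): (16, 265, 3420)
Output shape: (16, 3420, 265)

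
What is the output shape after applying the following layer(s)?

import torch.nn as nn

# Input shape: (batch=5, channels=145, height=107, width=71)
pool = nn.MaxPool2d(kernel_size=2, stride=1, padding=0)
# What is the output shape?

Input shape: (5, 145, 107, 71)
Output shape: (5, 145, 106, 70)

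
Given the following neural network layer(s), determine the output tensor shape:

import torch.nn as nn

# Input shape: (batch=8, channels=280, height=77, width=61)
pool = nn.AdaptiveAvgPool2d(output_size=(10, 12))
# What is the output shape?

Input shape: (8, 280, 77, 61)
Output shape: (8, 280, 10, 12)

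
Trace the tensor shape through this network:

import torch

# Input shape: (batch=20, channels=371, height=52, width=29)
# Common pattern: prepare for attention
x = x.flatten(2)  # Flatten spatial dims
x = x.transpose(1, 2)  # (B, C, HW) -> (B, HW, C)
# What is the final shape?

Input shape: (20, 371, 52, 29)
  -> after flatten(2): (20, 371, 1508)
Output shape: (20, 1508, 371)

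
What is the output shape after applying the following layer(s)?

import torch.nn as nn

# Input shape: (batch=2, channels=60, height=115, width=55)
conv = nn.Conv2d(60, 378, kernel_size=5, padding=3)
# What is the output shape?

Input shape: (2, 60, 115, 55)
Output shape: (2, 378, 117, 57)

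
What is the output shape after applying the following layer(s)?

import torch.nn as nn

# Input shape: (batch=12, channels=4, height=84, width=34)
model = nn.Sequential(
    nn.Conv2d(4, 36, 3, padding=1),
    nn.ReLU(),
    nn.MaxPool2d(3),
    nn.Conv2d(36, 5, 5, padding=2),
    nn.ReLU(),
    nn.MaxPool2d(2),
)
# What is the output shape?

Input shape: (12, 4, 84, 34)
  -> after first Conv2d: (12, 36, 84, 34)
  -> after first MaxPool2d: (12, 36, 28, 11)
  -> after second Conv2d: (12, 5, 28, 11)
Output shape: (12, 5, 14, 5)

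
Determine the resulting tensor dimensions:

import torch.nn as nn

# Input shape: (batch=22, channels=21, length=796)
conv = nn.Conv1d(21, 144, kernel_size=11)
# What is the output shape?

Input shape: (22, 21, 796)
Output shape: (22, 144, 786)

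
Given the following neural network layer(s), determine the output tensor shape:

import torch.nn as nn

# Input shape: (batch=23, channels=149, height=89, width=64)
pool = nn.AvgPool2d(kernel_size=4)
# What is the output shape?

Input shape: (23, 149, 89, 64)
Output shape: (23, 149, 22, 16)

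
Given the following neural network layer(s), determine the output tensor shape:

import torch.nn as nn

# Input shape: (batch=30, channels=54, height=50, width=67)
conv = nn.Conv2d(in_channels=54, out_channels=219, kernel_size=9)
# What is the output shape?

Input shape: (30, 54, 50, 67)
Output shape: (30, 219, 42, 59)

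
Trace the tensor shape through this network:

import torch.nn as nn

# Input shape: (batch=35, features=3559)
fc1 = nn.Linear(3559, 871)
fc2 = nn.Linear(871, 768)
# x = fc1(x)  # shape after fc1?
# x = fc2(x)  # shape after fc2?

Input shape: (35, 3559)
  -> after fc1: (35, 871)
Output shape: (35, 768)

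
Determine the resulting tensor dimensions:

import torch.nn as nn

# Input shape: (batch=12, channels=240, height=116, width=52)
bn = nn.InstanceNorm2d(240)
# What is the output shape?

Input shape: (12, 240, 116, 52)
Output shape: (12, 240, 116, 52)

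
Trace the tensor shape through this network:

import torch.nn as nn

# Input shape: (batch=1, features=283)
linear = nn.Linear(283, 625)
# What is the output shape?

Input shape: (1, 283)
Output shape: (1, 625)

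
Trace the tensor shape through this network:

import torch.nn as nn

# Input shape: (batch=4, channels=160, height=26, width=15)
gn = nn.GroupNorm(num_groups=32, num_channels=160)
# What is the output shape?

Input shape: (4, 160, 26, 15)
Output shape: (4, 160, 26, 15)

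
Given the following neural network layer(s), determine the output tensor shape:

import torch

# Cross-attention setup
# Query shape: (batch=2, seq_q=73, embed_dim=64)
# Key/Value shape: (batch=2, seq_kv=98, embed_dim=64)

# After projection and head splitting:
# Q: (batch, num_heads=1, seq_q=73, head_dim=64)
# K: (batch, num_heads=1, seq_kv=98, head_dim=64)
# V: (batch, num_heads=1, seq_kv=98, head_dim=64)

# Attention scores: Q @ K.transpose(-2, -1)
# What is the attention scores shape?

Input shape: (2, 73, 64)
Output shape: (2, 1, 73, 98)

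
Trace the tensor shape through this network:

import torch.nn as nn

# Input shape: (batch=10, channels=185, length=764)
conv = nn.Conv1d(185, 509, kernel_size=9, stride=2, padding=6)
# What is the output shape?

Input shape: (10, 185, 764)
Output shape: (10, 509, 384)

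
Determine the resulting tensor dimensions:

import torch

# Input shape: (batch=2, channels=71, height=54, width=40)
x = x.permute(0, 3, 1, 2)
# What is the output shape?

Input shape: (2, 71, 54, 40)
Output shape: (2, 40, 71, 54)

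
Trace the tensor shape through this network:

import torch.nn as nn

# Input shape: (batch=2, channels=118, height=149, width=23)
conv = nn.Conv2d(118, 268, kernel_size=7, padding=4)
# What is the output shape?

Input shape: (2, 118, 149, 23)
Output shape: (2, 268, 151, 25)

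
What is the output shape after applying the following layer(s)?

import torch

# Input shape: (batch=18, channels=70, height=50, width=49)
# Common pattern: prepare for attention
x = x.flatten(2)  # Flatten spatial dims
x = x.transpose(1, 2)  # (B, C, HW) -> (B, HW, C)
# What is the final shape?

Input shape: (18, 70, 50, 49)
  -> after flatten(2): (18, 70, 2450)
Output shape: (18, 2450, 70)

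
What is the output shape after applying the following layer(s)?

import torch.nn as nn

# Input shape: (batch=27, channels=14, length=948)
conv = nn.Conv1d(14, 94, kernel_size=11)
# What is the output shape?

Input shape: (27, 14, 948)
Output shape: (27, 94, 938)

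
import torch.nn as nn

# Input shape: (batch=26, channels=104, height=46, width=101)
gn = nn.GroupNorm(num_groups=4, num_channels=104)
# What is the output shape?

Input shape: (26, 104, 46, 101)
Output shape: (26, 104, 46, 101)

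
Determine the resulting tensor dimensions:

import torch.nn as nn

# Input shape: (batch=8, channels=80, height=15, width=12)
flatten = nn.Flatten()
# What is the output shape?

Input shape: (8, 80, 15, 12)
Output shape: (8, 14400)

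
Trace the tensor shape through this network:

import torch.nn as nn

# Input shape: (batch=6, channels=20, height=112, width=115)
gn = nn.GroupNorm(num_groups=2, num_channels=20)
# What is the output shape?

Input shape: (6, 20, 112, 115)
Output shape: (6, 20, 112, 115)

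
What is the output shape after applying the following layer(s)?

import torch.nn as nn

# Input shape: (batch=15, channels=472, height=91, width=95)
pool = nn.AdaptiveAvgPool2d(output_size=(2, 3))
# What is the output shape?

Input shape: (15, 472, 91, 95)
Output shape: (15, 472, 2, 3)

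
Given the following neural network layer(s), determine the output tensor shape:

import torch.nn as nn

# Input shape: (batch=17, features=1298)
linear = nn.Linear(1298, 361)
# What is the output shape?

Input shape: (17, 1298)
Output shape: (17, 361)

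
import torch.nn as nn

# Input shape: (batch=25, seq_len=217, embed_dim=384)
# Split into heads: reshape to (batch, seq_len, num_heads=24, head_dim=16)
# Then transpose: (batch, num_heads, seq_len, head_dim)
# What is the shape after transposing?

Input shape: (25, 217, 384)
  -> after reshape: (25, 217, 24, 16)
Output shape: (25, 24, 217, 16)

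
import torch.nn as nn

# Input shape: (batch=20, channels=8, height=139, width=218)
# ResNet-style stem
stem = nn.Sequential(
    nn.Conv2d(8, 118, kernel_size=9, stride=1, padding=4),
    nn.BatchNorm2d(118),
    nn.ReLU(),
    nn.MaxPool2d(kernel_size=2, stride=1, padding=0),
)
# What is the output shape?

Input shape: (20, 8, 139, 218)
  -> after Conv2d 9x9 stride=1: (20, 118, 139, 218)
Output shape: (20, 118, 138, 217)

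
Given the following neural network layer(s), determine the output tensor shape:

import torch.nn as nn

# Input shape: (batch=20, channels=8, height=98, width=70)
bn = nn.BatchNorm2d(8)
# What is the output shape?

Input shape: (20, 8, 98, 70)
Output shape: (20, 8, 98, 70)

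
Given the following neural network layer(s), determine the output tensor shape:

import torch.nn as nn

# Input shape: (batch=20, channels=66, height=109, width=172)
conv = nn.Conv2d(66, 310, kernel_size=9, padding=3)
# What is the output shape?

Input shape: (20, 66, 109, 172)
Output shape: (20, 310, 107, 170)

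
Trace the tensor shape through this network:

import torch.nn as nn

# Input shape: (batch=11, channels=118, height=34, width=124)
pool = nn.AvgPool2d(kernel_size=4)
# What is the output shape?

Input shape: (11, 118, 34, 124)
Output shape: (11, 118, 8, 31)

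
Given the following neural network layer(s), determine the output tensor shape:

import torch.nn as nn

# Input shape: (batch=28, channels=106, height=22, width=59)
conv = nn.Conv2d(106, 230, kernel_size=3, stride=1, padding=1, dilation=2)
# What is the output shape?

Input shape: (28, 106, 22, 59)
Output shape: (28, 230, 20, 57)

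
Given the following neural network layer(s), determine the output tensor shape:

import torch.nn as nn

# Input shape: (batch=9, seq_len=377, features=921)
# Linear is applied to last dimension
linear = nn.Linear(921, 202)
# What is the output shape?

Input shape: (9, 377, 921)
Output shape: (9, 377, 202)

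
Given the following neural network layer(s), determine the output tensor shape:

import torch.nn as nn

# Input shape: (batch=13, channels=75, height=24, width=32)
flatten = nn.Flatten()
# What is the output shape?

Input shape: (13, 75, 24, 32)
Output shape: (13, 57600)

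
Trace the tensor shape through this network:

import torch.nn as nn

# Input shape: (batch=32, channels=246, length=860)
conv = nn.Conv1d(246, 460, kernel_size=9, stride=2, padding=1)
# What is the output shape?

Input shape: (32, 246, 860)
Output shape: (32, 460, 427)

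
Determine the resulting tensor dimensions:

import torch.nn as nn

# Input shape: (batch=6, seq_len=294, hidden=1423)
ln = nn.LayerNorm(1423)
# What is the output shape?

Input shape: (6, 294, 1423)
Output shape: (6, 294, 1423)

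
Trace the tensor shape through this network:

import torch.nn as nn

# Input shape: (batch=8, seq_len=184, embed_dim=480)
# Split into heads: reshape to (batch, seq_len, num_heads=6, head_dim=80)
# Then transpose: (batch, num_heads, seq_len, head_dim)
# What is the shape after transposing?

Input shape: (8, 184, 480)
  -> after reshape: (8, 184, 6, 80)
Output shape: (8, 6, 184, 80)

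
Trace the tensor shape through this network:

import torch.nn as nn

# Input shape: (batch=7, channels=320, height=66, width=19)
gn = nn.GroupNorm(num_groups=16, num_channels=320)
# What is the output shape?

Input shape: (7, 320, 66, 19)
Output shape: (7, 320, 66, 19)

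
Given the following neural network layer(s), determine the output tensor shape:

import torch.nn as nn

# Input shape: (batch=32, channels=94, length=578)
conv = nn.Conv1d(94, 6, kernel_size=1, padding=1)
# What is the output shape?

Input shape: (32, 94, 578)
Output shape: (32, 6, 580)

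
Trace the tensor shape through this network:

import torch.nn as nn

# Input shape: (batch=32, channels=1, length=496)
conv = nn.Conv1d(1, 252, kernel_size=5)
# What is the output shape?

Input shape: (32, 1, 496)
Output shape: (32, 252, 492)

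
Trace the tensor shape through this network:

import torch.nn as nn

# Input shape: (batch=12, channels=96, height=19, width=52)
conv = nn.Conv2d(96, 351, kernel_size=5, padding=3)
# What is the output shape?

Input shape: (12, 96, 19, 52)
Output shape: (12, 351, 21, 54)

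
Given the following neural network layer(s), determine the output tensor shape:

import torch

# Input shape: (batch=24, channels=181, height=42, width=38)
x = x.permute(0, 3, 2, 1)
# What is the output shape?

Input shape: (24, 181, 42, 38)
Output shape: (24, 38, 42, 181)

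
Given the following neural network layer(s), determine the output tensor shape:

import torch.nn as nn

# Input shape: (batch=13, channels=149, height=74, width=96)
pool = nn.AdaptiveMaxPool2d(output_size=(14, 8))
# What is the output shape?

Input shape: (13, 149, 74, 96)
Output shape: (13, 149, 14, 8)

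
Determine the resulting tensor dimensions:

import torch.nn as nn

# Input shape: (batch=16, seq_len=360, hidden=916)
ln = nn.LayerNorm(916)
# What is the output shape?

Input shape: (16, 360, 916)
Output shape: (16, 360, 916)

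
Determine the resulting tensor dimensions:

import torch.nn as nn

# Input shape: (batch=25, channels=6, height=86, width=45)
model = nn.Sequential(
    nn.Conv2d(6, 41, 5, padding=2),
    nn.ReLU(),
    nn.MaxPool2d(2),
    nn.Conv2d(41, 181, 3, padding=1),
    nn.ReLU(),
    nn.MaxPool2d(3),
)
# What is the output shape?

Input shape: (25, 6, 86, 45)
  -> after first Conv2d: (25, 41, 86, 45)
  -> after first MaxPool2d: (25, 41, 43, 22)
  -> after second Conv2d: (25, 181, 43, 22)
Output shape: (25, 181, 14, 7)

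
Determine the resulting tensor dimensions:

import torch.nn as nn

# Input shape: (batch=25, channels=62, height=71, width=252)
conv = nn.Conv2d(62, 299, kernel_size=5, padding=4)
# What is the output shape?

Input shape: (25, 62, 71, 252)
Output shape: (25, 299, 75, 256)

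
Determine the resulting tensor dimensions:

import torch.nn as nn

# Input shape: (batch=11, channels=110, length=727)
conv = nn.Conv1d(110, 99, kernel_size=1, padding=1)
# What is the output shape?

Input shape: (11, 110, 727)
Output shape: (11, 99, 729)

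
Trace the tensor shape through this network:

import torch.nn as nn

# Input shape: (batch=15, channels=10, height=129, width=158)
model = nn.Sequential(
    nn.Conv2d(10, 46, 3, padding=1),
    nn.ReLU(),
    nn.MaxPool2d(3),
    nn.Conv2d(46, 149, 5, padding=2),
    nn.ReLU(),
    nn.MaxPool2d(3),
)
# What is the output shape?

Input shape: (15, 10, 129, 158)
  -> after first Conv2d: (15, 46, 129, 158)
  -> after first MaxPool2d: (15, 46, 43, 52)
  -> after second Conv2d: (15, 149, 43, 52)
Output shape: (15, 149, 14, 17)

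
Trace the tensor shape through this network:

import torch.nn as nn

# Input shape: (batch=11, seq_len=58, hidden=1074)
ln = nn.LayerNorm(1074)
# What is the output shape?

Input shape: (11, 58, 1074)
Output shape: (11, 58, 1074)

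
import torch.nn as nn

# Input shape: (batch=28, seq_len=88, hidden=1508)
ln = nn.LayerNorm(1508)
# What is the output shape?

Input shape: (28, 88, 1508)
Output shape: (28, 88, 1508)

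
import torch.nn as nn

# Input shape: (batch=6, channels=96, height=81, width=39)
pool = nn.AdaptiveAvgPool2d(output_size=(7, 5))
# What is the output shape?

Input shape: (6, 96, 81, 39)
Output shape: (6, 96, 7, 5)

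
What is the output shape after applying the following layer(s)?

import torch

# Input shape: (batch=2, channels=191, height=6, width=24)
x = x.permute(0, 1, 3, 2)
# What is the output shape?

Input shape: (2, 191, 6, 24)
Output shape: (2, 191, 24, 6)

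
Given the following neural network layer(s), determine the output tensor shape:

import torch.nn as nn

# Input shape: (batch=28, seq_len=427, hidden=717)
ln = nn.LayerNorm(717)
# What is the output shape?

Input shape: (28, 427, 717)
Output shape: (28, 427, 717)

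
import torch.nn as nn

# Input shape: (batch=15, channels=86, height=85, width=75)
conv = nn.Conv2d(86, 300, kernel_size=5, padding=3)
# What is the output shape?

Input shape: (15, 86, 85, 75)
Output shape: (15, 300, 87, 77)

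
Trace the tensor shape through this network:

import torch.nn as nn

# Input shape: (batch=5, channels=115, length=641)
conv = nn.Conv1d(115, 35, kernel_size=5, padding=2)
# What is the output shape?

Input shape: (5, 115, 641)
Output shape: (5, 35, 641)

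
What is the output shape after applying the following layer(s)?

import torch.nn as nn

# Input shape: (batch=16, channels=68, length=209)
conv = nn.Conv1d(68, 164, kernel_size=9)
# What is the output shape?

Input shape: (16, 68, 209)
Output shape: (16, 164, 201)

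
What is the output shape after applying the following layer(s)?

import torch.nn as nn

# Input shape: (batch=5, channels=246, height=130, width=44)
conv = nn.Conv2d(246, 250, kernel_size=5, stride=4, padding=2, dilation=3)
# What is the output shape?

Input shape: (5, 246, 130, 44)
Output shape: (5, 250, 31, 9)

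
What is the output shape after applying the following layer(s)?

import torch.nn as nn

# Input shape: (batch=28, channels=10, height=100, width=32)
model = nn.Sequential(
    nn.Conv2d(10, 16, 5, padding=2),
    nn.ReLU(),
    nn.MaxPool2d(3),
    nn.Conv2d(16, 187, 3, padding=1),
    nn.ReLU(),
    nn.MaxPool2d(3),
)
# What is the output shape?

Input shape: (28, 10, 100, 32)
  -> after first Conv2d: (28, 16, 100, 32)
  -> after first MaxPool2d: (28, 16, 33, 10)
  -> after second Conv2d: (28, 187, 33, 10)
Output shape: (28, 187, 11, 3)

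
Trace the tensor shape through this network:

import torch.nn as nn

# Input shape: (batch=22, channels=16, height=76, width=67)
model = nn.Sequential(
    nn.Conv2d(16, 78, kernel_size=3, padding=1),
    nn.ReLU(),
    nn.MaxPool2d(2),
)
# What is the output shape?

Input shape: (22, 16, 76, 67)
  -> after Conv2d: (22, 78, 76, 67)
  -> after ReLU: (22, 78, 76, 67)
Output shape: (22, 78, 38, 33)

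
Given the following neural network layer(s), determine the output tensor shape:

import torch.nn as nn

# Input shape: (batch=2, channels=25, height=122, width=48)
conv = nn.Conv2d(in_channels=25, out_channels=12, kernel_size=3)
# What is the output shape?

Input shape: (2, 25, 122, 48)
Output shape: (2, 12, 120, 46)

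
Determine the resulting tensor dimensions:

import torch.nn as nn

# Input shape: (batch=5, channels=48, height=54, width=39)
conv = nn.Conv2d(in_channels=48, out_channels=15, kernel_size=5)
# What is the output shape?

Input shape: (5, 48, 54, 39)
Output shape: (5, 15, 50, 35)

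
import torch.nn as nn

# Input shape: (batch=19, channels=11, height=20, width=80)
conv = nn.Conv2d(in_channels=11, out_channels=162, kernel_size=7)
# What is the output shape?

Input shape: (19, 11, 20, 80)
Output shape: (19, 162, 14, 74)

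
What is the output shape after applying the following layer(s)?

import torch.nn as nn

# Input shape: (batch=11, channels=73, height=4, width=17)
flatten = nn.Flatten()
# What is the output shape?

Input shape: (11, 73, 4, 17)
Output shape: (11, 4964)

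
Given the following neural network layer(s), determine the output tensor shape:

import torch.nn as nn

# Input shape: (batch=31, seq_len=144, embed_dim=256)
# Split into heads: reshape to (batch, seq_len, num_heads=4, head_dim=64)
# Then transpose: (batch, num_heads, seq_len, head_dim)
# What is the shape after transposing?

Input shape: (31, 144, 256)
  -> after reshape: (31, 144, 4, 64)
Output shape: (31, 4, 144, 64)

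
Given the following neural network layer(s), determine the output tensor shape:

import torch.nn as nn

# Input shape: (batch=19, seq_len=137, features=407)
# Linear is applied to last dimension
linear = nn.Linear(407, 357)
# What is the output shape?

Input shape: (19, 137, 407)
Output shape: (19, 137, 357)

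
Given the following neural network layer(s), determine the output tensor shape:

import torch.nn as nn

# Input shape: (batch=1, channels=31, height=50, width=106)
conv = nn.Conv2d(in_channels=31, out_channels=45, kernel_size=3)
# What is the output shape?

Input shape: (1, 31, 50, 106)
Output shape: (1, 45, 48, 104)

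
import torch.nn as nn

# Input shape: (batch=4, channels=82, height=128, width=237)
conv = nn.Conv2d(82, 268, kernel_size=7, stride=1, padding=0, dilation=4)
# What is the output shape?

Input shape: (4, 82, 128, 237)
Output shape: (4, 268, 104, 213)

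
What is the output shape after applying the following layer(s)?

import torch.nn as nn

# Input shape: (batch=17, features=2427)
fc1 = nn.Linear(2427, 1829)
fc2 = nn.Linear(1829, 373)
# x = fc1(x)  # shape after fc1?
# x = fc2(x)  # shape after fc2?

Input shape: (17, 2427)
  -> after fc1: (17, 1829)
Output shape: (17, 373)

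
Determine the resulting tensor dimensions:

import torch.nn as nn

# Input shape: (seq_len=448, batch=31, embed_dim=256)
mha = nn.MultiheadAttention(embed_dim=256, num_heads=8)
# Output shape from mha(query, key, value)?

Input shape: (448, 31, 256)
Output shape: (448, 31, 256)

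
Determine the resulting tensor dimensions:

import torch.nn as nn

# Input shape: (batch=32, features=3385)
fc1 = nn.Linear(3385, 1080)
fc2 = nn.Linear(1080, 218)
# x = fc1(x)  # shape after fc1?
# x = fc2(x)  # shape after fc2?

Input shape: (32, 3385)
  -> after fc1: (32, 1080)
Output shape: (32, 218)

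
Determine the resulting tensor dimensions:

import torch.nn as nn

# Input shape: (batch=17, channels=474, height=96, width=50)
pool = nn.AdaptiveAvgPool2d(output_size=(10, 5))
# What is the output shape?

Input shape: (17, 474, 96, 50)
Output shape: (17, 474, 10, 5)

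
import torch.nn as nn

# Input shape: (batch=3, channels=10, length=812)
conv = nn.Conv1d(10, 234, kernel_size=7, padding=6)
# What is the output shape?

Input shape: (3, 10, 812)
Output shape: (3, 234, 818)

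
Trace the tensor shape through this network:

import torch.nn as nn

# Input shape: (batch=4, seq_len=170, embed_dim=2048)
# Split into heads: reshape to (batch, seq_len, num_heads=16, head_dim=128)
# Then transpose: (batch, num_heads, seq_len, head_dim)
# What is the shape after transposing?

Input shape: (4, 170, 2048)
  -> after reshape: (4, 170, 16, 128)
Output shape: (4, 16, 170, 128)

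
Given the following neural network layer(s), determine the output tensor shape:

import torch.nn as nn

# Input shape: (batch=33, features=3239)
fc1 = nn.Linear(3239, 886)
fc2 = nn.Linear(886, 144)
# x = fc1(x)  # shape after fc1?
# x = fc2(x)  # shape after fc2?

Input shape: (33, 3239)
  -> after fc1: (33, 886)
Output shape: (33, 144)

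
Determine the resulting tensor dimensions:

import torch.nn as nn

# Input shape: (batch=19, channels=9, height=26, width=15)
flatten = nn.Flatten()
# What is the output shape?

Input shape: (19, 9, 26, 15)
Output shape: (19, 3510)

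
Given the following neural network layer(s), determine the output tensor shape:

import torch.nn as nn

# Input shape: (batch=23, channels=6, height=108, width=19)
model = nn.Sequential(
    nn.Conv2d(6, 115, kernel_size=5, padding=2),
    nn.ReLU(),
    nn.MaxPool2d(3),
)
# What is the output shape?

Input shape: (23, 6, 108, 19)
  -> after Conv2d: (23, 115, 108, 19)
  -> after ReLU: (23, 115, 108, 19)
Output shape: (23, 115, 36, 6)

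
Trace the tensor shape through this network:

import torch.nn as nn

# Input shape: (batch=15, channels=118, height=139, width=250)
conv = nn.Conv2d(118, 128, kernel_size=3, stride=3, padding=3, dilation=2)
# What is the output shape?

Input shape: (15, 118, 139, 250)
Output shape: (15, 128, 47, 84)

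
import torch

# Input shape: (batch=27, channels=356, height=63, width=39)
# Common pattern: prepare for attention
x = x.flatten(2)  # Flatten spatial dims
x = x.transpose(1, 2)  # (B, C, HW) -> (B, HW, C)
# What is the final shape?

Input shape: (27, 356, 63, 39)
  -> after flatten(2): (27, 356, 2457)
Output shape: (27, 2457, 356)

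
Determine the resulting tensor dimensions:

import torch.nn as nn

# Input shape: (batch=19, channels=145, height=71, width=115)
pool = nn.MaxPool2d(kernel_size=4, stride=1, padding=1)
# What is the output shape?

Input shape: (19, 145, 71, 115)
Output shape: (19, 145, 70, 114)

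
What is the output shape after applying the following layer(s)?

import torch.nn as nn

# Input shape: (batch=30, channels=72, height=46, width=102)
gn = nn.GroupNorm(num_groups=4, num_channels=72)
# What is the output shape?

Input shape: (30, 72, 46, 102)
Output shape: (30, 72, 46, 102)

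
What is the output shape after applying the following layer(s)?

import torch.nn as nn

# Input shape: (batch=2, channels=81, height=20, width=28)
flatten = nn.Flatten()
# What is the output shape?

Input shape: (2, 81, 20, 28)
Output shape: (2, 45360)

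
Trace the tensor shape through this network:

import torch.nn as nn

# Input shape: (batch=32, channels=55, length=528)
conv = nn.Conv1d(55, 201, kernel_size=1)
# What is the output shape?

Input shape: (32, 55, 528)
Output shape: (32, 201, 528)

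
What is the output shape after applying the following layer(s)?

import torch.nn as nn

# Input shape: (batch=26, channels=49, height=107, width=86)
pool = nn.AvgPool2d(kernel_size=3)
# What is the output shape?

Input shape: (26, 49, 107, 86)
Output shape: (26, 49, 35, 28)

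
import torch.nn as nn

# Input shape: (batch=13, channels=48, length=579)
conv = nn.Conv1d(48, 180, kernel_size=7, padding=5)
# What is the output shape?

Input shape: (13, 48, 579)
Output shape: (13, 180, 583)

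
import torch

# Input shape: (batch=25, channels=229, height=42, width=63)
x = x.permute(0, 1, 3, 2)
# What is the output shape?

Input shape: (25, 229, 42, 63)
Output shape: (25, 229, 63, 42)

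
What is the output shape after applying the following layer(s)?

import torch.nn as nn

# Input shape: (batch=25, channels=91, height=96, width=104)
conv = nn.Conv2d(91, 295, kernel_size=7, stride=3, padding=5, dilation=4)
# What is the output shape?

Input shape: (25, 91, 96, 104)
Output shape: (25, 295, 28, 30)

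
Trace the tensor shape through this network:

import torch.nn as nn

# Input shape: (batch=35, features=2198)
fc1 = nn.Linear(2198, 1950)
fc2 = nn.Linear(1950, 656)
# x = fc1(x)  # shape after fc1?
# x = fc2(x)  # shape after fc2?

Input shape: (35, 2198)
  -> after fc1: (35, 1950)
Output shape: (35, 656)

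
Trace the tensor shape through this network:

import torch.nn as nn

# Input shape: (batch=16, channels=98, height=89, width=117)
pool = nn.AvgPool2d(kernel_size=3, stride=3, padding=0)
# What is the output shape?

Input shape: (16, 98, 89, 117)
Output shape: (16, 98, 29, 39)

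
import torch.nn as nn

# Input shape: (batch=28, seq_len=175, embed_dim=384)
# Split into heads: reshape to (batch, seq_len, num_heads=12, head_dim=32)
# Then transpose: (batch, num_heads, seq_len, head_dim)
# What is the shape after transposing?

Input shape: (28, 175, 384)
  -> after reshape: (28, 175, 12, 32)
Output shape: (28, 12, 175, 32)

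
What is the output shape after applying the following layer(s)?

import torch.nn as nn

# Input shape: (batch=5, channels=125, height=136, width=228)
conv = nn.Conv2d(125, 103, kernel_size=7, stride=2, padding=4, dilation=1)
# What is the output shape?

Input shape: (5, 125, 136, 228)
Output shape: (5, 103, 69, 115)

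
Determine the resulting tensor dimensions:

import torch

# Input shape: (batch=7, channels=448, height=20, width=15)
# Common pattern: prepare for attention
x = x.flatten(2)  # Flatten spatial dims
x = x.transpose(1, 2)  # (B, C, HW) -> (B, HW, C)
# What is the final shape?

Input shape: (7, 448, 20, 15)
  -> after flatten(2): (7, 448, 300)
Output shape: (7, 300, 448)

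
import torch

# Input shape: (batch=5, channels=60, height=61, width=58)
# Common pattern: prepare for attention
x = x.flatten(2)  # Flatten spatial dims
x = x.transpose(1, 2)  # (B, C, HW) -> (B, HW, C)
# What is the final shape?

Input shape: (5, 60, 61, 58)
  -> after flatten(2): (5, 60, 3538)
Output shape: (5, 3538, 60)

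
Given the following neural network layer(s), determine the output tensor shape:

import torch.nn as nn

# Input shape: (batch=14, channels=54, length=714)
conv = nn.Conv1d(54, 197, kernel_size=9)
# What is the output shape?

Input shape: (14, 54, 714)
Output shape: (14, 197, 706)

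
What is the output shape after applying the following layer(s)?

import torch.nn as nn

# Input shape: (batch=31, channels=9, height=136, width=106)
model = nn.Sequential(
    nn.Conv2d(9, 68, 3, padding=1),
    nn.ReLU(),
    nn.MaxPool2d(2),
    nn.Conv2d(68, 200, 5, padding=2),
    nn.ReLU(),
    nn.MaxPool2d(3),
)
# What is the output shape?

Input shape: (31, 9, 136, 106)
  -> after first Conv2d: (31, 68, 136, 106)
  -> after first MaxPool2d: (31, 68, 68, 53)
  -> after second Conv2d: (31, 200, 68, 53)
Output shape: (31, 200, 22, 17)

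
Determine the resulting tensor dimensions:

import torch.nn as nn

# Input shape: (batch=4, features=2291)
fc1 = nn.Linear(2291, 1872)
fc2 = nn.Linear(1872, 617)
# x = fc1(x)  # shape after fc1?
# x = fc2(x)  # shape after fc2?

Input shape: (4, 2291)
  -> after fc1: (4, 1872)
Output shape: (4, 617)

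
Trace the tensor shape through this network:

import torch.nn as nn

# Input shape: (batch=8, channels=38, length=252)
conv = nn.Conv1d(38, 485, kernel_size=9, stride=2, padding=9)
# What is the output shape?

Input shape: (8, 38, 252)
Output shape: (8, 485, 131)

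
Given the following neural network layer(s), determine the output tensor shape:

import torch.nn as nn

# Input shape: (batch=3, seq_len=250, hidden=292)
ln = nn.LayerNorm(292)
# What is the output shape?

Input shape: (3, 250, 292)
Output shape: (3, 250, 292)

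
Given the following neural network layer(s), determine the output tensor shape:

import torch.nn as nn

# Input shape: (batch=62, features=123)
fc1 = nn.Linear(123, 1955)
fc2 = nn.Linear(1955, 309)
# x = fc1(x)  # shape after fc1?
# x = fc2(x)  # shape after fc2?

Input shape: (62, 123)
  -> after fc1: (62, 1955)
Output shape: (62, 309)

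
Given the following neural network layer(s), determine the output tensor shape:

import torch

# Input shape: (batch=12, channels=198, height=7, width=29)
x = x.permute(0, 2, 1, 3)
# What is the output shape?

Input shape: (12, 198, 7, 29)
Output shape: (12, 7, 198, 29)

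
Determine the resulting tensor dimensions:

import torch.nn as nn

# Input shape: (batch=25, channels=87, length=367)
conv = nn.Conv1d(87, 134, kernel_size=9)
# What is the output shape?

Input shape: (25, 87, 367)
Output shape: (25, 134, 359)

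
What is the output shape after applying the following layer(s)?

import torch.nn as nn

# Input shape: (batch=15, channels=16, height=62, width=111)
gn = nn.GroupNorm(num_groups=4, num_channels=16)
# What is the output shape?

Input shape: (15, 16, 62, 111)
Output shape: (15, 16, 62, 111)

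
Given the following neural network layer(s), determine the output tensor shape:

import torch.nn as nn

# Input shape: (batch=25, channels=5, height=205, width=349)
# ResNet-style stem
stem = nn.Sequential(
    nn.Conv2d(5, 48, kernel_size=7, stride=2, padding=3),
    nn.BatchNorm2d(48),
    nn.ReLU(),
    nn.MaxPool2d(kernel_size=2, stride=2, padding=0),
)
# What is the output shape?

Input shape: (25, 5, 205, 349)
  -> after Conv2d 7x7 stride=2: (25, 48, 103, 175)
Output shape: (25, 48, 51, 87)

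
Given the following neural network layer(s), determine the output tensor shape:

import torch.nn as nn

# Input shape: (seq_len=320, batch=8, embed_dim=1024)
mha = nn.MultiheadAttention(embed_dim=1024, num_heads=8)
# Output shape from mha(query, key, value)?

Input shape: (320, 8, 1024)
Output shape: (320, 8, 1024)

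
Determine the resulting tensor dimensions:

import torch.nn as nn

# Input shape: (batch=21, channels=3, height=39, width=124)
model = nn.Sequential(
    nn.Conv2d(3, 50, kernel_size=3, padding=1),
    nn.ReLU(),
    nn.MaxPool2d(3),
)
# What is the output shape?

Input shape: (21, 3, 39, 124)
  -> after Conv2d: (21, 50, 39, 124)
  -> after ReLU: (21, 50, 39, 124)
Output shape: (21, 50, 13, 41)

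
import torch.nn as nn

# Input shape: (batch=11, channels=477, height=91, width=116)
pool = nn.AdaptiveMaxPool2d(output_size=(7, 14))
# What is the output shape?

Input shape: (11, 477, 91, 116)
Output shape: (11, 477, 7, 14)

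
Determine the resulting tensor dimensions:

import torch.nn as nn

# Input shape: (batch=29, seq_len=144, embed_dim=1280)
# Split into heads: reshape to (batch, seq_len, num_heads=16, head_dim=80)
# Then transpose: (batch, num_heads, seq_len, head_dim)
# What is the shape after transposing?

Input shape: (29, 144, 1280)
  -> after reshape: (29, 144, 16, 80)
Output shape: (29, 16, 144, 80)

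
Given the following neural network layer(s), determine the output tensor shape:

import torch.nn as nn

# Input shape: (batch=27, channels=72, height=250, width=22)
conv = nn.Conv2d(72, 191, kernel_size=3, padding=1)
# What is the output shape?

Input shape: (27, 72, 250, 22)
Output shape: (27, 191, 250, 22)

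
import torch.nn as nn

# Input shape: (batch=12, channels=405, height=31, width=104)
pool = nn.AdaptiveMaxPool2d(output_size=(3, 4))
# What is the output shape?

Input shape: (12, 405, 31, 104)
Output shape: (12, 405, 3, 4)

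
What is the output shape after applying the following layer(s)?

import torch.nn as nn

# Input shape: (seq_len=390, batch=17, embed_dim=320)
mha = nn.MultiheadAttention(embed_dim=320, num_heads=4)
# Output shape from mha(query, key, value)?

Input shape: (390, 17, 320)
Output shape: (390, 17, 320)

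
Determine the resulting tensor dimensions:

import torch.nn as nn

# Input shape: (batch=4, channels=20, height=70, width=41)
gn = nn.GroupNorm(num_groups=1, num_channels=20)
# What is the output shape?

Input shape: (4, 20, 70, 41)
Output shape: (4, 20, 70, 41)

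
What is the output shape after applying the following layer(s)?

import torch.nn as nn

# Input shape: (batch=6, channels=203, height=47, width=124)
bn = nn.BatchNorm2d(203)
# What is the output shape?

Input shape: (6, 203, 47, 124)
Output shape: (6, 203, 47, 124)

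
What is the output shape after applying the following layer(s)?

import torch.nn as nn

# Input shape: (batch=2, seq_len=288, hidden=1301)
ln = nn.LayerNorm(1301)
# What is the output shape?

Input shape: (2, 288, 1301)
Output shape: (2, 288, 1301)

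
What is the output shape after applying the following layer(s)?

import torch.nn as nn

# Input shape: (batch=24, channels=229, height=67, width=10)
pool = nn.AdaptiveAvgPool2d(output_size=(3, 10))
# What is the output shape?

Input shape: (24, 229, 67, 10)
Output shape: (24, 229, 3, 10)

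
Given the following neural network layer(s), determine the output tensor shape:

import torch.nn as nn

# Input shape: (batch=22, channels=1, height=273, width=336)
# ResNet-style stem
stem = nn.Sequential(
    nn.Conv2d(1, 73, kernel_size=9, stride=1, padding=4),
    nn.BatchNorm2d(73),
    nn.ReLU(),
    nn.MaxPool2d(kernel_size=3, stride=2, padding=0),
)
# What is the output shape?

Input shape: (22, 1, 273, 336)
  -> after Conv2d 9x9 stride=1: (22, 73, 273, 336)
Output shape: (22, 73, 136, 167)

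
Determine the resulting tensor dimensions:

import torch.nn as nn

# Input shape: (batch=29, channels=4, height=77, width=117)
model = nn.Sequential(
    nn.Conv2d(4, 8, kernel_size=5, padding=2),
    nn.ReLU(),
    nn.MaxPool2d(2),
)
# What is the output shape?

Input shape: (29, 4, 77, 117)
  -> after Conv2d: (29, 8, 77, 117)
  -> after ReLU: (29, 8, 77, 117)
Output shape: (29, 8, 38, 58)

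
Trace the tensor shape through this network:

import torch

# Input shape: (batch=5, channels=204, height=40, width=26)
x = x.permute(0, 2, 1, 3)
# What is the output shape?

Input shape: (5, 204, 40, 26)
Output shape: (5, 40, 204, 26)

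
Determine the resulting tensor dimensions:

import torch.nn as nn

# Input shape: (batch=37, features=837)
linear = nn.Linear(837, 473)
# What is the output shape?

Input shape: (37, 837)
Output shape: (37, 473)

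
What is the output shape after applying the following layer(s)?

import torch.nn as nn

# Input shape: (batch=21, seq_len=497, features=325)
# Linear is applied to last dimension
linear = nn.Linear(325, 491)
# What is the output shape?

Input shape: (21, 497, 325)
Output shape: (21, 497, 491)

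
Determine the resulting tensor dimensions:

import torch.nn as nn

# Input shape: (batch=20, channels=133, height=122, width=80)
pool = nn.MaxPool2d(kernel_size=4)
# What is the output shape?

Input shape: (20, 133, 122, 80)
Output shape: (20, 133, 30, 20)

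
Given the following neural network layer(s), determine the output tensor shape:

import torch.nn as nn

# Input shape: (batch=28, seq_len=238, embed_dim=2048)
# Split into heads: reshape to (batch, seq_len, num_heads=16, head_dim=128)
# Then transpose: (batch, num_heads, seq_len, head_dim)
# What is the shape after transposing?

Input shape: (28, 238, 2048)
  -> after reshape: (28, 238, 16, 128)
Output shape: (28, 16, 238, 128)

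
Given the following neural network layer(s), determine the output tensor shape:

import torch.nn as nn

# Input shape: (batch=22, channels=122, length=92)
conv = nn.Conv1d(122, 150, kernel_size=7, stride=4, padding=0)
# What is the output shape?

Input shape: (22, 122, 92)
Output shape: (22, 150, 22)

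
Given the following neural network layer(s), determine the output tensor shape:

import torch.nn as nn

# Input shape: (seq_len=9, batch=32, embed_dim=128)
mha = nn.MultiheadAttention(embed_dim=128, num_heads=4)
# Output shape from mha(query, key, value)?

Input shape: (9, 32, 128)
Output shape: (9, 32, 128)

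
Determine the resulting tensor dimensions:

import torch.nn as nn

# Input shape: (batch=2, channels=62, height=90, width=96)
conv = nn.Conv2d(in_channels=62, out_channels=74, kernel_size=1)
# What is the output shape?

Input shape: (2, 62, 90, 96)
Output shape: (2, 74, 90, 96)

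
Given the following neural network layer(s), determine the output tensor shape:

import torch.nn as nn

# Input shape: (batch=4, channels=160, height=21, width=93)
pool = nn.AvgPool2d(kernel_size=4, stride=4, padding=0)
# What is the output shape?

Input shape: (4, 160, 21, 93)
Output shape: (4, 160, 5, 23)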